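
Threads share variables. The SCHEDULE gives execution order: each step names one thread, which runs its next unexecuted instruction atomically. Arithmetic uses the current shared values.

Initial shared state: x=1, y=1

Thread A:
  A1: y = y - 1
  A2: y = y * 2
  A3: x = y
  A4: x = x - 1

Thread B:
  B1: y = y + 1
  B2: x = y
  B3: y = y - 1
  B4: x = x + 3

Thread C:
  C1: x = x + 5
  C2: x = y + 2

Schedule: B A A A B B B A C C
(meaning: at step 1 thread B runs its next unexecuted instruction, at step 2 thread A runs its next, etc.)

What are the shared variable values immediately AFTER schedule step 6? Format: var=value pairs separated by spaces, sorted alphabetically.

Answer: x=2 y=1

Derivation:
Step 1: thread B executes B1 (y = y + 1). Shared: x=1 y=2. PCs: A@0 B@1 C@0
Step 2: thread A executes A1 (y = y - 1). Shared: x=1 y=1. PCs: A@1 B@1 C@0
Step 3: thread A executes A2 (y = y * 2). Shared: x=1 y=2. PCs: A@2 B@1 C@0
Step 4: thread A executes A3 (x = y). Shared: x=2 y=2. PCs: A@3 B@1 C@0
Step 5: thread B executes B2 (x = y). Shared: x=2 y=2. PCs: A@3 B@2 C@0
Step 6: thread B executes B3 (y = y - 1). Shared: x=2 y=1. PCs: A@3 B@3 C@0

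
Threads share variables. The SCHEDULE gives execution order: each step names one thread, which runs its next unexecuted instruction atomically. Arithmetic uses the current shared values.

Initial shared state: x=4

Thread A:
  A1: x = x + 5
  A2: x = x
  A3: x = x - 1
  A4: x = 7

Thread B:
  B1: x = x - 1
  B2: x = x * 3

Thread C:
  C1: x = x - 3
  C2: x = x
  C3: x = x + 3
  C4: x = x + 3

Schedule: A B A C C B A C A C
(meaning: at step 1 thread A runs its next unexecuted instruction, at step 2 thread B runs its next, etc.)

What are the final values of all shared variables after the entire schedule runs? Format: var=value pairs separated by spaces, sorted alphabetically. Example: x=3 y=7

Step 1: thread A executes A1 (x = x + 5). Shared: x=9. PCs: A@1 B@0 C@0
Step 2: thread B executes B1 (x = x - 1). Shared: x=8. PCs: A@1 B@1 C@0
Step 3: thread A executes A2 (x = x). Shared: x=8. PCs: A@2 B@1 C@0
Step 4: thread C executes C1 (x = x - 3). Shared: x=5. PCs: A@2 B@1 C@1
Step 5: thread C executes C2 (x = x). Shared: x=5. PCs: A@2 B@1 C@2
Step 6: thread B executes B2 (x = x * 3). Shared: x=15. PCs: A@2 B@2 C@2
Step 7: thread A executes A3 (x = x - 1). Shared: x=14. PCs: A@3 B@2 C@2
Step 8: thread C executes C3 (x = x + 3). Shared: x=17. PCs: A@3 B@2 C@3
Step 9: thread A executes A4 (x = 7). Shared: x=7. PCs: A@4 B@2 C@3
Step 10: thread C executes C4 (x = x + 3). Shared: x=10. PCs: A@4 B@2 C@4

Answer: x=10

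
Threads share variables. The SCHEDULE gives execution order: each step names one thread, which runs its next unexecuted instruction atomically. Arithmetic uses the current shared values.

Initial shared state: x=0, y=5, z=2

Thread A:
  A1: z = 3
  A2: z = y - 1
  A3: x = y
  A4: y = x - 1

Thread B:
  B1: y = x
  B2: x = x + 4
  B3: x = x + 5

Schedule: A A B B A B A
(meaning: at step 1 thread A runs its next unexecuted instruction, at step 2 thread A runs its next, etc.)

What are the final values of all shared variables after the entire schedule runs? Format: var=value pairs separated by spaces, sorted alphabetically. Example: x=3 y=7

Step 1: thread A executes A1 (z = 3). Shared: x=0 y=5 z=3. PCs: A@1 B@0
Step 2: thread A executes A2 (z = y - 1). Shared: x=0 y=5 z=4. PCs: A@2 B@0
Step 3: thread B executes B1 (y = x). Shared: x=0 y=0 z=4. PCs: A@2 B@1
Step 4: thread B executes B2 (x = x + 4). Shared: x=4 y=0 z=4. PCs: A@2 B@2
Step 5: thread A executes A3 (x = y). Shared: x=0 y=0 z=4. PCs: A@3 B@2
Step 6: thread B executes B3 (x = x + 5). Shared: x=5 y=0 z=4. PCs: A@3 B@3
Step 7: thread A executes A4 (y = x - 1). Shared: x=5 y=4 z=4. PCs: A@4 B@3

Answer: x=5 y=4 z=4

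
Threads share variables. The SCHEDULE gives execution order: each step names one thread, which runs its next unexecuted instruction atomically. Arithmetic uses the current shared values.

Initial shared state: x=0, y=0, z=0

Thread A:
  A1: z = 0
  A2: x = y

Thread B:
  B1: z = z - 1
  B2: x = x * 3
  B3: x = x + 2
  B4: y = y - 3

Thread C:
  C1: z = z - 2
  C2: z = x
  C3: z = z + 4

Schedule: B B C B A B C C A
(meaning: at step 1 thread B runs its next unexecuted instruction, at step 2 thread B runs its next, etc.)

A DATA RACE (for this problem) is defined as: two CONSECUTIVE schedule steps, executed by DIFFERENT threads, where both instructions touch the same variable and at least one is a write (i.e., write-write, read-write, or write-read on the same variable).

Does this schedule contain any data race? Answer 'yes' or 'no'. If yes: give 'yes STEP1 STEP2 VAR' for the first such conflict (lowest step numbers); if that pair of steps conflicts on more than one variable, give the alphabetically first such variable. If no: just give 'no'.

Answer: no

Derivation:
Steps 1,2: same thread (B). No race.
Steps 2,3: B(r=x,w=x) vs C(r=z,w=z). No conflict.
Steps 3,4: C(r=z,w=z) vs B(r=x,w=x). No conflict.
Steps 4,5: B(r=x,w=x) vs A(r=-,w=z). No conflict.
Steps 5,6: A(r=-,w=z) vs B(r=y,w=y). No conflict.
Steps 6,7: B(r=y,w=y) vs C(r=x,w=z). No conflict.
Steps 7,8: same thread (C). No race.
Steps 8,9: C(r=z,w=z) vs A(r=y,w=x). No conflict.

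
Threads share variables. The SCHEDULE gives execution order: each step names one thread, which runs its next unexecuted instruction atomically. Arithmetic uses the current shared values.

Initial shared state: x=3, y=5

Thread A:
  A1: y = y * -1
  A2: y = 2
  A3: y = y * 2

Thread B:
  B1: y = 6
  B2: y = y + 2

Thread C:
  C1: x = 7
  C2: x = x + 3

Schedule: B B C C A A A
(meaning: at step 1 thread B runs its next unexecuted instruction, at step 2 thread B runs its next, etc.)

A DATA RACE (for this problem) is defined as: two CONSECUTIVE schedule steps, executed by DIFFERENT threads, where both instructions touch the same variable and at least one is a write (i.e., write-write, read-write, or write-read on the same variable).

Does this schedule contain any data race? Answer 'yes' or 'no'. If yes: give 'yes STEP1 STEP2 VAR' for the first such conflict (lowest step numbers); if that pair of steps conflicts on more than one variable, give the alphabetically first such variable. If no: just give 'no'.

Steps 1,2: same thread (B). No race.
Steps 2,3: B(r=y,w=y) vs C(r=-,w=x). No conflict.
Steps 3,4: same thread (C). No race.
Steps 4,5: C(r=x,w=x) vs A(r=y,w=y). No conflict.
Steps 5,6: same thread (A). No race.
Steps 6,7: same thread (A). No race.

Answer: no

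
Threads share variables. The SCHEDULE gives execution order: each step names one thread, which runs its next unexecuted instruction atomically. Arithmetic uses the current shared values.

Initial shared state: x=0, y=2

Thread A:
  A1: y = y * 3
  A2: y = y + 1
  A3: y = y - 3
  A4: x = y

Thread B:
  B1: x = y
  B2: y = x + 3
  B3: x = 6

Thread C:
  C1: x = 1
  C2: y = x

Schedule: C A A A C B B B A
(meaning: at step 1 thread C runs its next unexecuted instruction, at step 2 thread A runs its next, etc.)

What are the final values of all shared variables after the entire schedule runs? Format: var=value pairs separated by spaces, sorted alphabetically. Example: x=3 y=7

Step 1: thread C executes C1 (x = 1). Shared: x=1 y=2. PCs: A@0 B@0 C@1
Step 2: thread A executes A1 (y = y * 3). Shared: x=1 y=6. PCs: A@1 B@0 C@1
Step 3: thread A executes A2 (y = y + 1). Shared: x=1 y=7. PCs: A@2 B@0 C@1
Step 4: thread A executes A3 (y = y - 3). Shared: x=1 y=4. PCs: A@3 B@0 C@1
Step 5: thread C executes C2 (y = x). Shared: x=1 y=1. PCs: A@3 B@0 C@2
Step 6: thread B executes B1 (x = y). Shared: x=1 y=1. PCs: A@3 B@1 C@2
Step 7: thread B executes B2 (y = x + 3). Shared: x=1 y=4. PCs: A@3 B@2 C@2
Step 8: thread B executes B3 (x = 6). Shared: x=6 y=4. PCs: A@3 B@3 C@2
Step 9: thread A executes A4 (x = y). Shared: x=4 y=4. PCs: A@4 B@3 C@2

Answer: x=4 y=4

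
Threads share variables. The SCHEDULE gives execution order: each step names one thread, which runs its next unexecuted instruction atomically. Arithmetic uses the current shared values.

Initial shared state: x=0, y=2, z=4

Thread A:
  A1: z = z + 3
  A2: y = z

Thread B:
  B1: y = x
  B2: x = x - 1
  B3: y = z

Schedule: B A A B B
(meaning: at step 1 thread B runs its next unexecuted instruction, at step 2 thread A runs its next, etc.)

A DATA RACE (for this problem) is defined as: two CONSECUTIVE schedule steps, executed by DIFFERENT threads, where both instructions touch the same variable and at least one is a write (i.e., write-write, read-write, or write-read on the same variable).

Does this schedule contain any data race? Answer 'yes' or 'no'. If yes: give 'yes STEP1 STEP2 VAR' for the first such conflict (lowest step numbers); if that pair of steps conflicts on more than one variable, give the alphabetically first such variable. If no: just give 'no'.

Answer: no

Derivation:
Steps 1,2: B(r=x,w=y) vs A(r=z,w=z). No conflict.
Steps 2,3: same thread (A). No race.
Steps 3,4: A(r=z,w=y) vs B(r=x,w=x). No conflict.
Steps 4,5: same thread (B). No race.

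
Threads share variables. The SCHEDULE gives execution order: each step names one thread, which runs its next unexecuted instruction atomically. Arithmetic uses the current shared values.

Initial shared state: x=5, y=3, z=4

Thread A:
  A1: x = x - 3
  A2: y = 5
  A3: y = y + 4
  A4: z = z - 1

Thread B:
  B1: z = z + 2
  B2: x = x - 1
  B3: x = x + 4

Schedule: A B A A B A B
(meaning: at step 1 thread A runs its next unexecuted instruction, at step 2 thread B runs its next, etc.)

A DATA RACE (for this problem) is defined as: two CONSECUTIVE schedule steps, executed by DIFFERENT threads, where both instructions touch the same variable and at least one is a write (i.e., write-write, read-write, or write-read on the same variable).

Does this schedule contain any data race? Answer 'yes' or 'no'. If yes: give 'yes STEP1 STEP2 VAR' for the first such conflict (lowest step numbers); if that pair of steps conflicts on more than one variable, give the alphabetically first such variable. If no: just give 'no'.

Steps 1,2: A(r=x,w=x) vs B(r=z,w=z). No conflict.
Steps 2,3: B(r=z,w=z) vs A(r=-,w=y). No conflict.
Steps 3,4: same thread (A). No race.
Steps 4,5: A(r=y,w=y) vs B(r=x,w=x). No conflict.
Steps 5,6: B(r=x,w=x) vs A(r=z,w=z). No conflict.
Steps 6,7: A(r=z,w=z) vs B(r=x,w=x). No conflict.

Answer: no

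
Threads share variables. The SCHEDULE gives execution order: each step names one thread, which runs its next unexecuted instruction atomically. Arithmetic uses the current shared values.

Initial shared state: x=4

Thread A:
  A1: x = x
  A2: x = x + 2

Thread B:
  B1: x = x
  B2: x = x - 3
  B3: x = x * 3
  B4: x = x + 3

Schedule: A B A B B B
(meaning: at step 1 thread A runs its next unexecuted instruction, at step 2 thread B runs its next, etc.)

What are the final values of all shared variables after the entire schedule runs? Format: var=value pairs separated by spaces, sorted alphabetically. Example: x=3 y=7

Answer: x=12

Derivation:
Step 1: thread A executes A1 (x = x). Shared: x=4. PCs: A@1 B@0
Step 2: thread B executes B1 (x = x). Shared: x=4. PCs: A@1 B@1
Step 3: thread A executes A2 (x = x + 2). Shared: x=6. PCs: A@2 B@1
Step 4: thread B executes B2 (x = x - 3). Shared: x=3. PCs: A@2 B@2
Step 5: thread B executes B3 (x = x * 3). Shared: x=9. PCs: A@2 B@3
Step 6: thread B executes B4 (x = x + 3). Shared: x=12. PCs: A@2 B@4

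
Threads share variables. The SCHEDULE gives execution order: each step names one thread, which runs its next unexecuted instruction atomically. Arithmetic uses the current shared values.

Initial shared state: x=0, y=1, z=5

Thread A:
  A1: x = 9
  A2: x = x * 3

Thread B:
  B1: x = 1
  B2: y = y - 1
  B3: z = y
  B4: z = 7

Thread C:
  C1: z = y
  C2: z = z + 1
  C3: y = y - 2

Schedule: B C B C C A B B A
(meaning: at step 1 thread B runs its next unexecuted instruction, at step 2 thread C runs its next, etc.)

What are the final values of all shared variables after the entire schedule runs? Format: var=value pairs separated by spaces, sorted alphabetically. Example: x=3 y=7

Answer: x=27 y=-2 z=7

Derivation:
Step 1: thread B executes B1 (x = 1). Shared: x=1 y=1 z=5. PCs: A@0 B@1 C@0
Step 2: thread C executes C1 (z = y). Shared: x=1 y=1 z=1. PCs: A@0 B@1 C@1
Step 3: thread B executes B2 (y = y - 1). Shared: x=1 y=0 z=1. PCs: A@0 B@2 C@1
Step 4: thread C executes C2 (z = z + 1). Shared: x=1 y=0 z=2. PCs: A@0 B@2 C@2
Step 5: thread C executes C3 (y = y - 2). Shared: x=1 y=-2 z=2. PCs: A@0 B@2 C@3
Step 6: thread A executes A1 (x = 9). Shared: x=9 y=-2 z=2. PCs: A@1 B@2 C@3
Step 7: thread B executes B3 (z = y). Shared: x=9 y=-2 z=-2. PCs: A@1 B@3 C@3
Step 8: thread B executes B4 (z = 7). Shared: x=9 y=-2 z=7. PCs: A@1 B@4 C@3
Step 9: thread A executes A2 (x = x * 3). Shared: x=27 y=-2 z=7. PCs: A@2 B@4 C@3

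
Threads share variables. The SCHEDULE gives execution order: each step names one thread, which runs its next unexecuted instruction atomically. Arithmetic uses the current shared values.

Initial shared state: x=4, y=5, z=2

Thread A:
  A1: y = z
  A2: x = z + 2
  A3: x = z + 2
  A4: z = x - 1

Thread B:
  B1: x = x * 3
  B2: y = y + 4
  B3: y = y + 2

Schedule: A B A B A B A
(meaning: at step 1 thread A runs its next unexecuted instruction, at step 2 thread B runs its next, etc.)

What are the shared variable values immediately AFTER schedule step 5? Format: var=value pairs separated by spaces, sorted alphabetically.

Step 1: thread A executes A1 (y = z). Shared: x=4 y=2 z=2. PCs: A@1 B@0
Step 2: thread B executes B1 (x = x * 3). Shared: x=12 y=2 z=2. PCs: A@1 B@1
Step 3: thread A executes A2 (x = z + 2). Shared: x=4 y=2 z=2. PCs: A@2 B@1
Step 4: thread B executes B2 (y = y + 4). Shared: x=4 y=6 z=2. PCs: A@2 B@2
Step 5: thread A executes A3 (x = z + 2). Shared: x=4 y=6 z=2. PCs: A@3 B@2

Answer: x=4 y=6 z=2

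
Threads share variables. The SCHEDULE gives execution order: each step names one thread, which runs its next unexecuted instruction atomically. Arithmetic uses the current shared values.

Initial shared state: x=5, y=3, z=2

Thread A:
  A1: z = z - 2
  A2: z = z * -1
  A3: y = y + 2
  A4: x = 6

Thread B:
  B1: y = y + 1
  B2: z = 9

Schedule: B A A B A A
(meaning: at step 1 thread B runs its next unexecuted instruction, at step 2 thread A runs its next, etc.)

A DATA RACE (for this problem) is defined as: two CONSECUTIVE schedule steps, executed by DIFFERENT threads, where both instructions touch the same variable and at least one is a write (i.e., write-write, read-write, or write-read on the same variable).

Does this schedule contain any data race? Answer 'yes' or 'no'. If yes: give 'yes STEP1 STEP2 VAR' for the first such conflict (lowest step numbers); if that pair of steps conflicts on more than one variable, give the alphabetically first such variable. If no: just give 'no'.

Steps 1,2: B(r=y,w=y) vs A(r=z,w=z). No conflict.
Steps 2,3: same thread (A). No race.
Steps 3,4: A(z = z * -1) vs B(z = 9). RACE on z (W-W).
Steps 4,5: B(r=-,w=z) vs A(r=y,w=y). No conflict.
Steps 5,6: same thread (A). No race.
First conflict at steps 3,4.

Answer: yes 3 4 z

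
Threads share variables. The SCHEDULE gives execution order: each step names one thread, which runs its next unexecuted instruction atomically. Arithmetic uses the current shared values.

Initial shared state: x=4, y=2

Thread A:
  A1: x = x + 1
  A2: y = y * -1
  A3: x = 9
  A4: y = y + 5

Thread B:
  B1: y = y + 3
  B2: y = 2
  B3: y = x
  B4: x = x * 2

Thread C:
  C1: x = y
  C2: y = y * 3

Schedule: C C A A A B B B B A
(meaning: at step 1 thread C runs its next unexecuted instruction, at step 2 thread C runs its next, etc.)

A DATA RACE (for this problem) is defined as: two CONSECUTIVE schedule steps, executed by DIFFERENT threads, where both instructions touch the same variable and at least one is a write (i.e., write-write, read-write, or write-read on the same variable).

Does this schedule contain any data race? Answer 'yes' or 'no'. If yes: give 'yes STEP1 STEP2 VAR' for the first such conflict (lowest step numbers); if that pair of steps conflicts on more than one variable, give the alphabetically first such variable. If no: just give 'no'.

Answer: no

Derivation:
Steps 1,2: same thread (C). No race.
Steps 2,3: C(r=y,w=y) vs A(r=x,w=x). No conflict.
Steps 3,4: same thread (A). No race.
Steps 4,5: same thread (A). No race.
Steps 5,6: A(r=-,w=x) vs B(r=y,w=y). No conflict.
Steps 6,7: same thread (B). No race.
Steps 7,8: same thread (B). No race.
Steps 8,9: same thread (B). No race.
Steps 9,10: B(r=x,w=x) vs A(r=y,w=y). No conflict.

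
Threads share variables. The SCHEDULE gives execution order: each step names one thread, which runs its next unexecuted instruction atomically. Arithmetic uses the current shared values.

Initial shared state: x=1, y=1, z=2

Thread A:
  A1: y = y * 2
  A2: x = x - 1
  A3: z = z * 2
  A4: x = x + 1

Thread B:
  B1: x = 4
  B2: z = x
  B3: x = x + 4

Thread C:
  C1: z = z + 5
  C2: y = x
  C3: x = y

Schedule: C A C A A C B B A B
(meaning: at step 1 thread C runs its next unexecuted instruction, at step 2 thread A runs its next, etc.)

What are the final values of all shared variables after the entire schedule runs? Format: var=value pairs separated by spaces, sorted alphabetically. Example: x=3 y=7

Answer: x=9 y=1 z=4

Derivation:
Step 1: thread C executes C1 (z = z + 5). Shared: x=1 y=1 z=7. PCs: A@0 B@0 C@1
Step 2: thread A executes A1 (y = y * 2). Shared: x=1 y=2 z=7. PCs: A@1 B@0 C@1
Step 3: thread C executes C2 (y = x). Shared: x=1 y=1 z=7. PCs: A@1 B@0 C@2
Step 4: thread A executes A2 (x = x - 1). Shared: x=0 y=1 z=7. PCs: A@2 B@0 C@2
Step 5: thread A executes A3 (z = z * 2). Shared: x=0 y=1 z=14. PCs: A@3 B@0 C@2
Step 6: thread C executes C3 (x = y). Shared: x=1 y=1 z=14. PCs: A@3 B@0 C@3
Step 7: thread B executes B1 (x = 4). Shared: x=4 y=1 z=14. PCs: A@3 B@1 C@3
Step 8: thread B executes B2 (z = x). Shared: x=4 y=1 z=4. PCs: A@3 B@2 C@3
Step 9: thread A executes A4 (x = x + 1). Shared: x=5 y=1 z=4. PCs: A@4 B@2 C@3
Step 10: thread B executes B3 (x = x + 4). Shared: x=9 y=1 z=4. PCs: A@4 B@3 C@3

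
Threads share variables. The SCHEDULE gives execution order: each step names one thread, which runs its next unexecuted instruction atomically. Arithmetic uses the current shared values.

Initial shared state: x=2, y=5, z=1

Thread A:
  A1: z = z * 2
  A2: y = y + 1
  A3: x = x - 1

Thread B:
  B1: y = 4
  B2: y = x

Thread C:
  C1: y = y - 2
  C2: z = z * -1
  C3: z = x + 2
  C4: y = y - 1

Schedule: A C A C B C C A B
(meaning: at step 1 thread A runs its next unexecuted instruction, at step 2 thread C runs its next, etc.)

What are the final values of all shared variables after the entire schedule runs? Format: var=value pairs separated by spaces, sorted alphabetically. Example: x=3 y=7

Answer: x=1 y=1 z=4

Derivation:
Step 1: thread A executes A1 (z = z * 2). Shared: x=2 y=5 z=2. PCs: A@1 B@0 C@0
Step 2: thread C executes C1 (y = y - 2). Shared: x=2 y=3 z=2. PCs: A@1 B@0 C@1
Step 3: thread A executes A2 (y = y + 1). Shared: x=2 y=4 z=2. PCs: A@2 B@0 C@1
Step 4: thread C executes C2 (z = z * -1). Shared: x=2 y=4 z=-2. PCs: A@2 B@0 C@2
Step 5: thread B executes B1 (y = 4). Shared: x=2 y=4 z=-2. PCs: A@2 B@1 C@2
Step 6: thread C executes C3 (z = x + 2). Shared: x=2 y=4 z=4. PCs: A@2 B@1 C@3
Step 7: thread C executes C4 (y = y - 1). Shared: x=2 y=3 z=4. PCs: A@2 B@1 C@4
Step 8: thread A executes A3 (x = x - 1). Shared: x=1 y=3 z=4. PCs: A@3 B@1 C@4
Step 9: thread B executes B2 (y = x). Shared: x=1 y=1 z=4. PCs: A@3 B@2 C@4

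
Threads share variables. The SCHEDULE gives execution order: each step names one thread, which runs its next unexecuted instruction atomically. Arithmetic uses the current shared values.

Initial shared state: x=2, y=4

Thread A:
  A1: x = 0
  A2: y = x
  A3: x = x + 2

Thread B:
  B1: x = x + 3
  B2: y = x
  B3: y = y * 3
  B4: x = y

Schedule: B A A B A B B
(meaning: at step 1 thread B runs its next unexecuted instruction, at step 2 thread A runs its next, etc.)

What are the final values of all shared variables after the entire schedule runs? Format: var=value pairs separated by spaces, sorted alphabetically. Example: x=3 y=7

Step 1: thread B executes B1 (x = x + 3). Shared: x=5 y=4. PCs: A@0 B@1
Step 2: thread A executes A1 (x = 0). Shared: x=0 y=4. PCs: A@1 B@1
Step 3: thread A executes A2 (y = x). Shared: x=0 y=0. PCs: A@2 B@1
Step 4: thread B executes B2 (y = x). Shared: x=0 y=0. PCs: A@2 B@2
Step 5: thread A executes A3 (x = x + 2). Shared: x=2 y=0. PCs: A@3 B@2
Step 6: thread B executes B3 (y = y * 3). Shared: x=2 y=0. PCs: A@3 B@3
Step 7: thread B executes B4 (x = y). Shared: x=0 y=0. PCs: A@3 B@4

Answer: x=0 y=0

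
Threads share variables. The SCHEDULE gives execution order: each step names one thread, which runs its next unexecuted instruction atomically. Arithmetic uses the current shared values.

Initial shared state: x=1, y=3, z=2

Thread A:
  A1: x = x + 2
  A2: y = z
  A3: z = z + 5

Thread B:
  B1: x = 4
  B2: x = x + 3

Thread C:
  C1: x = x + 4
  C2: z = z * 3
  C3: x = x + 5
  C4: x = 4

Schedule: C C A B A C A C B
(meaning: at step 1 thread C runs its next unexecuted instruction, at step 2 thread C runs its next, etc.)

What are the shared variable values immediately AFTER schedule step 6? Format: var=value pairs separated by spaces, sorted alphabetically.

Step 1: thread C executes C1 (x = x + 4). Shared: x=5 y=3 z=2. PCs: A@0 B@0 C@1
Step 2: thread C executes C2 (z = z * 3). Shared: x=5 y=3 z=6. PCs: A@0 B@0 C@2
Step 3: thread A executes A1 (x = x + 2). Shared: x=7 y=3 z=6. PCs: A@1 B@0 C@2
Step 4: thread B executes B1 (x = 4). Shared: x=4 y=3 z=6. PCs: A@1 B@1 C@2
Step 5: thread A executes A2 (y = z). Shared: x=4 y=6 z=6. PCs: A@2 B@1 C@2
Step 6: thread C executes C3 (x = x + 5). Shared: x=9 y=6 z=6. PCs: A@2 B@1 C@3

Answer: x=9 y=6 z=6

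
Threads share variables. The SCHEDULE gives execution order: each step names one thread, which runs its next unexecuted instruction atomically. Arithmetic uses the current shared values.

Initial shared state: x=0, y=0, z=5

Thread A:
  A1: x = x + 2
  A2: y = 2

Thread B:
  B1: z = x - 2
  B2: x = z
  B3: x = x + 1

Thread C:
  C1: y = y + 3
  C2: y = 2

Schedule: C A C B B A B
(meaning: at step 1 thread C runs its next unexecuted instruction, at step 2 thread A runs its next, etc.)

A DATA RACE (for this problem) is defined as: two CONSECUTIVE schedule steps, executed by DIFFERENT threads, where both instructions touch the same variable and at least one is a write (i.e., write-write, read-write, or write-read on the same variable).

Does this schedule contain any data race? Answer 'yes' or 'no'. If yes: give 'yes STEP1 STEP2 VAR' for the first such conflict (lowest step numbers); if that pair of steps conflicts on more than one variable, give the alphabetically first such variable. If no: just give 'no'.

Steps 1,2: C(r=y,w=y) vs A(r=x,w=x). No conflict.
Steps 2,3: A(r=x,w=x) vs C(r=-,w=y). No conflict.
Steps 3,4: C(r=-,w=y) vs B(r=x,w=z). No conflict.
Steps 4,5: same thread (B). No race.
Steps 5,6: B(r=z,w=x) vs A(r=-,w=y). No conflict.
Steps 6,7: A(r=-,w=y) vs B(r=x,w=x). No conflict.

Answer: no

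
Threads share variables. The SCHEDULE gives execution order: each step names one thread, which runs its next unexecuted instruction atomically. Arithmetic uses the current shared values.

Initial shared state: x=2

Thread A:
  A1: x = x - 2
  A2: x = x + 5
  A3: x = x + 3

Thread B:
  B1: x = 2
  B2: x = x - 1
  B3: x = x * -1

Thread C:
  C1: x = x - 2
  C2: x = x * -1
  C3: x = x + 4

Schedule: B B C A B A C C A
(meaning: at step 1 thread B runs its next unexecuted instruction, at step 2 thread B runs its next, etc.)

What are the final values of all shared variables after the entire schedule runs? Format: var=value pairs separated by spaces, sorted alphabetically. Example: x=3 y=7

Answer: x=-1

Derivation:
Step 1: thread B executes B1 (x = 2). Shared: x=2. PCs: A@0 B@1 C@0
Step 2: thread B executes B2 (x = x - 1). Shared: x=1. PCs: A@0 B@2 C@0
Step 3: thread C executes C1 (x = x - 2). Shared: x=-1. PCs: A@0 B@2 C@1
Step 4: thread A executes A1 (x = x - 2). Shared: x=-3. PCs: A@1 B@2 C@1
Step 5: thread B executes B3 (x = x * -1). Shared: x=3. PCs: A@1 B@3 C@1
Step 6: thread A executes A2 (x = x + 5). Shared: x=8. PCs: A@2 B@3 C@1
Step 7: thread C executes C2 (x = x * -1). Shared: x=-8. PCs: A@2 B@3 C@2
Step 8: thread C executes C3 (x = x + 4). Shared: x=-4. PCs: A@2 B@3 C@3
Step 9: thread A executes A3 (x = x + 3). Shared: x=-1. PCs: A@3 B@3 C@3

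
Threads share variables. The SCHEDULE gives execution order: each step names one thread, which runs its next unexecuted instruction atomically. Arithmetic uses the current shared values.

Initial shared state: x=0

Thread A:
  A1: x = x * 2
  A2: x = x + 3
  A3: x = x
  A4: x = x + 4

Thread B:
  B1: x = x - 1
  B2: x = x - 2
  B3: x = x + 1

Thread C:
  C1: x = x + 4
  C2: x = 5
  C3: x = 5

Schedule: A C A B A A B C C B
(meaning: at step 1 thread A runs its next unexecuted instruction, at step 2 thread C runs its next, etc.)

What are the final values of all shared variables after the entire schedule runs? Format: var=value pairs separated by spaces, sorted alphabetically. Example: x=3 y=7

Answer: x=6

Derivation:
Step 1: thread A executes A1 (x = x * 2). Shared: x=0. PCs: A@1 B@0 C@0
Step 2: thread C executes C1 (x = x + 4). Shared: x=4. PCs: A@1 B@0 C@1
Step 3: thread A executes A2 (x = x + 3). Shared: x=7. PCs: A@2 B@0 C@1
Step 4: thread B executes B1 (x = x - 1). Shared: x=6. PCs: A@2 B@1 C@1
Step 5: thread A executes A3 (x = x). Shared: x=6. PCs: A@3 B@1 C@1
Step 6: thread A executes A4 (x = x + 4). Shared: x=10. PCs: A@4 B@1 C@1
Step 7: thread B executes B2 (x = x - 2). Shared: x=8. PCs: A@4 B@2 C@1
Step 8: thread C executes C2 (x = 5). Shared: x=5. PCs: A@4 B@2 C@2
Step 9: thread C executes C3 (x = 5). Shared: x=5. PCs: A@4 B@2 C@3
Step 10: thread B executes B3 (x = x + 1). Shared: x=6. PCs: A@4 B@3 C@3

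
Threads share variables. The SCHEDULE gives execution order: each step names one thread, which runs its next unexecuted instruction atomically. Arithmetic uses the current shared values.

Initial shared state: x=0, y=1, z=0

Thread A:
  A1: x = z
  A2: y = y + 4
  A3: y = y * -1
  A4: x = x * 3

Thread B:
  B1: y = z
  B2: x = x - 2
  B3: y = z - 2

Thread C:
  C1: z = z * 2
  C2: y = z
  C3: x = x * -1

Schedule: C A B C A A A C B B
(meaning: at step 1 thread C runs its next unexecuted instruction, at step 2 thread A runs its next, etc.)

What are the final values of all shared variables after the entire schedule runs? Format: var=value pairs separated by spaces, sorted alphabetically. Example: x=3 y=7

Answer: x=-2 y=-2 z=0

Derivation:
Step 1: thread C executes C1 (z = z * 2). Shared: x=0 y=1 z=0. PCs: A@0 B@0 C@1
Step 2: thread A executes A1 (x = z). Shared: x=0 y=1 z=0. PCs: A@1 B@0 C@1
Step 3: thread B executes B1 (y = z). Shared: x=0 y=0 z=0. PCs: A@1 B@1 C@1
Step 4: thread C executes C2 (y = z). Shared: x=0 y=0 z=0. PCs: A@1 B@1 C@2
Step 5: thread A executes A2 (y = y + 4). Shared: x=0 y=4 z=0. PCs: A@2 B@1 C@2
Step 6: thread A executes A3 (y = y * -1). Shared: x=0 y=-4 z=0. PCs: A@3 B@1 C@2
Step 7: thread A executes A4 (x = x * 3). Shared: x=0 y=-4 z=0. PCs: A@4 B@1 C@2
Step 8: thread C executes C3 (x = x * -1). Shared: x=0 y=-4 z=0. PCs: A@4 B@1 C@3
Step 9: thread B executes B2 (x = x - 2). Shared: x=-2 y=-4 z=0. PCs: A@4 B@2 C@3
Step 10: thread B executes B3 (y = z - 2). Shared: x=-2 y=-2 z=0. PCs: A@4 B@3 C@3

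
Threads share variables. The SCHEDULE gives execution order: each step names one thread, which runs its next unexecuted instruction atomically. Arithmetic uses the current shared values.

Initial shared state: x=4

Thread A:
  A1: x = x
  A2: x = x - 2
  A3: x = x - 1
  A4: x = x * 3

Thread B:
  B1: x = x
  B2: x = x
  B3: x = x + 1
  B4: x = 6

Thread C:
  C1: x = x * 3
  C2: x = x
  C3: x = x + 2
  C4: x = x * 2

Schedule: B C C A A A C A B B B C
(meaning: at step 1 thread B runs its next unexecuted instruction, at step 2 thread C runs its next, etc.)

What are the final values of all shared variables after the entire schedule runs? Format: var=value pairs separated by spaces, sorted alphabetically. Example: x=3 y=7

Step 1: thread B executes B1 (x = x). Shared: x=4. PCs: A@0 B@1 C@0
Step 2: thread C executes C1 (x = x * 3). Shared: x=12. PCs: A@0 B@1 C@1
Step 3: thread C executes C2 (x = x). Shared: x=12. PCs: A@0 B@1 C@2
Step 4: thread A executes A1 (x = x). Shared: x=12. PCs: A@1 B@1 C@2
Step 5: thread A executes A2 (x = x - 2). Shared: x=10. PCs: A@2 B@1 C@2
Step 6: thread A executes A3 (x = x - 1). Shared: x=9. PCs: A@3 B@1 C@2
Step 7: thread C executes C3 (x = x + 2). Shared: x=11. PCs: A@3 B@1 C@3
Step 8: thread A executes A4 (x = x * 3). Shared: x=33. PCs: A@4 B@1 C@3
Step 9: thread B executes B2 (x = x). Shared: x=33. PCs: A@4 B@2 C@3
Step 10: thread B executes B3 (x = x + 1). Shared: x=34. PCs: A@4 B@3 C@3
Step 11: thread B executes B4 (x = 6). Shared: x=6. PCs: A@4 B@4 C@3
Step 12: thread C executes C4 (x = x * 2). Shared: x=12. PCs: A@4 B@4 C@4

Answer: x=12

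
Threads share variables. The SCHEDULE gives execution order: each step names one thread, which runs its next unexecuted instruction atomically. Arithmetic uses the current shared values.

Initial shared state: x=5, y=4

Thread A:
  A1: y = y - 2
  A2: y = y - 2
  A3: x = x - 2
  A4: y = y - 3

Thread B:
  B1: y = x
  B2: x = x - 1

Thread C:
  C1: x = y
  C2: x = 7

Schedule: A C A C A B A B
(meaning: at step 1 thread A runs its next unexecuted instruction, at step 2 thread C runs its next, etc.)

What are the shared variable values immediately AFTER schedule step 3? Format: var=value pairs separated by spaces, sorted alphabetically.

Step 1: thread A executes A1 (y = y - 2). Shared: x=5 y=2. PCs: A@1 B@0 C@0
Step 2: thread C executes C1 (x = y). Shared: x=2 y=2. PCs: A@1 B@0 C@1
Step 3: thread A executes A2 (y = y - 2). Shared: x=2 y=0. PCs: A@2 B@0 C@1

Answer: x=2 y=0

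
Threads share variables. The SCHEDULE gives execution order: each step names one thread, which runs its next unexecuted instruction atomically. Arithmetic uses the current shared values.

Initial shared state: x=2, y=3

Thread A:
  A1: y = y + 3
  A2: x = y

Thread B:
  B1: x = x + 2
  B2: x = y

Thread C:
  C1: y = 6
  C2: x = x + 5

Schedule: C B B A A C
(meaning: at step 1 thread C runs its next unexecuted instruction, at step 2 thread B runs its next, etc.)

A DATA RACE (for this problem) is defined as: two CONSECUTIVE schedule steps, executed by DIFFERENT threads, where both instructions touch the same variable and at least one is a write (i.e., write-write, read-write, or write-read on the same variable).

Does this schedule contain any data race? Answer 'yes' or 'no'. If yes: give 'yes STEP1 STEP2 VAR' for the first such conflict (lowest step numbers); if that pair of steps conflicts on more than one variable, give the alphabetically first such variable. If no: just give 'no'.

Steps 1,2: C(r=-,w=y) vs B(r=x,w=x). No conflict.
Steps 2,3: same thread (B). No race.
Steps 3,4: B(x = y) vs A(y = y + 3). RACE on y (R-W).
Steps 4,5: same thread (A). No race.
Steps 5,6: A(x = y) vs C(x = x + 5). RACE on x (W-W).
First conflict at steps 3,4.

Answer: yes 3 4 y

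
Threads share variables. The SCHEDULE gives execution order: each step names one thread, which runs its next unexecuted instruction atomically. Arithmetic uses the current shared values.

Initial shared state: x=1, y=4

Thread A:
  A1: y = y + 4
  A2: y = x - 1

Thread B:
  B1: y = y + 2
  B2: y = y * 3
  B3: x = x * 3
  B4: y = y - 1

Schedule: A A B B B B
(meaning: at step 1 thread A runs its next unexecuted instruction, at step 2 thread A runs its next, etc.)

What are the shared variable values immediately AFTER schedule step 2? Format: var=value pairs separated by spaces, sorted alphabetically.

Step 1: thread A executes A1 (y = y + 4). Shared: x=1 y=8. PCs: A@1 B@0
Step 2: thread A executes A2 (y = x - 1). Shared: x=1 y=0. PCs: A@2 B@0

Answer: x=1 y=0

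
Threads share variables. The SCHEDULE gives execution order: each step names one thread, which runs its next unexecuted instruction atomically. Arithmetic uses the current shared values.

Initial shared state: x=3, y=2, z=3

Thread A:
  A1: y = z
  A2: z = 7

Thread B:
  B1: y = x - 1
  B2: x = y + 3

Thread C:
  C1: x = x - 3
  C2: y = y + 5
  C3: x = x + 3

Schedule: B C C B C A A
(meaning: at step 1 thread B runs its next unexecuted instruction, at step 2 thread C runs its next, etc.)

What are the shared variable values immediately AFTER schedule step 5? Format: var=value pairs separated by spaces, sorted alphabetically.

Step 1: thread B executes B1 (y = x - 1). Shared: x=3 y=2 z=3. PCs: A@0 B@1 C@0
Step 2: thread C executes C1 (x = x - 3). Shared: x=0 y=2 z=3. PCs: A@0 B@1 C@1
Step 3: thread C executes C2 (y = y + 5). Shared: x=0 y=7 z=3. PCs: A@0 B@1 C@2
Step 4: thread B executes B2 (x = y + 3). Shared: x=10 y=7 z=3. PCs: A@0 B@2 C@2
Step 5: thread C executes C3 (x = x + 3). Shared: x=13 y=7 z=3. PCs: A@0 B@2 C@3

Answer: x=13 y=7 z=3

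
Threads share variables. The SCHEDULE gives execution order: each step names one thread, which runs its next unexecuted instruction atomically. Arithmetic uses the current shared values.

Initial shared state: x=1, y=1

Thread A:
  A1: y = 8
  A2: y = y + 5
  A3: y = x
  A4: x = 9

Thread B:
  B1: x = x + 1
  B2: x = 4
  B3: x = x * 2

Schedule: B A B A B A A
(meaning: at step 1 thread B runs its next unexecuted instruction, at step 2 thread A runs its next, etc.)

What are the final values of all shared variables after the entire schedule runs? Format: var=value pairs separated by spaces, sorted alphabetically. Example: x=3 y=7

Step 1: thread B executes B1 (x = x + 1). Shared: x=2 y=1. PCs: A@0 B@1
Step 2: thread A executes A1 (y = 8). Shared: x=2 y=8. PCs: A@1 B@1
Step 3: thread B executes B2 (x = 4). Shared: x=4 y=8. PCs: A@1 B@2
Step 4: thread A executes A2 (y = y + 5). Shared: x=4 y=13. PCs: A@2 B@2
Step 5: thread B executes B3 (x = x * 2). Shared: x=8 y=13. PCs: A@2 B@3
Step 6: thread A executes A3 (y = x). Shared: x=8 y=8. PCs: A@3 B@3
Step 7: thread A executes A4 (x = 9). Shared: x=9 y=8. PCs: A@4 B@3

Answer: x=9 y=8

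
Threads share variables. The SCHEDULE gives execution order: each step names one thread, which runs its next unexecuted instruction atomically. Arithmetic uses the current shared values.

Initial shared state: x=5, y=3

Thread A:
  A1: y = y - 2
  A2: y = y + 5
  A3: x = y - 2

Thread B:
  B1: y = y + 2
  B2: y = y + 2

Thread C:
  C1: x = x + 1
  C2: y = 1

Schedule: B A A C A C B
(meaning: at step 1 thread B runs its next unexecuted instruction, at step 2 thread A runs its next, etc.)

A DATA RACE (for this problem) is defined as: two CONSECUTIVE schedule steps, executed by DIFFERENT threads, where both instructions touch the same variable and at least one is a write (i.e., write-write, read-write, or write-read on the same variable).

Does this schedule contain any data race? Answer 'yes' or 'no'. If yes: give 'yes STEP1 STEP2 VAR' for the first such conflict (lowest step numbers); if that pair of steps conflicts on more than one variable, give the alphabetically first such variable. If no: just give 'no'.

Steps 1,2: B(y = y + 2) vs A(y = y - 2). RACE on y (W-W).
Steps 2,3: same thread (A). No race.
Steps 3,4: A(r=y,w=y) vs C(r=x,w=x). No conflict.
Steps 4,5: C(x = x + 1) vs A(x = y - 2). RACE on x (W-W).
Steps 5,6: A(x = y - 2) vs C(y = 1). RACE on y (R-W).
Steps 6,7: C(y = 1) vs B(y = y + 2). RACE on y (W-W).
First conflict at steps 1,2.

Answer: yes 1 2 y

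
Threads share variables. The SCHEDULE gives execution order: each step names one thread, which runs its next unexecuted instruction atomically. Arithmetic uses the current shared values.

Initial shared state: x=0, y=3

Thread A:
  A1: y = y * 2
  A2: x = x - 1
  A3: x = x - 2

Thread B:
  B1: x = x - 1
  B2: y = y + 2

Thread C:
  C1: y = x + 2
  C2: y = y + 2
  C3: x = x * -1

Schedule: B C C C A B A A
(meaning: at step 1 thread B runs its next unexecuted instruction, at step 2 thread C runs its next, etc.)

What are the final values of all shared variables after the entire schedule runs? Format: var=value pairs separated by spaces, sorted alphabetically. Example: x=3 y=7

Answer: x=-2 y=8

Derivation:
Step 1: thread B executes B1 (x = x - 1). Shared: x=-1 y=3. PCs: A@0 B@1 C@0
Step 2: thread C executes C1 (y = x + 2). Shared: x=-1 y=1. PCs: A@0 B@1 C@1
Step 3: thread C executes C2 (y = y + 2). Shared: x=-1 y=3. PCs: A@0 B@1 C@2
Step 4: thread C executes C3 (x = x * -1). Shared: x=1 y=3. PCs: A@0 B@1 C@3
Step 5: thread A executes A1 (y = y * 2). Shared: x=1 y=6. PCs: A@1 B@1 C@3
Step 6: thread B executes B2 (y = y + 2). Shared: x=1 y=8. PCs: A@1 B@2 C@3
Step 7: thread A executes A2 (x = x - 1). Shared: x=0 y=8. PCs: A@2 B@2 C@3
Step 8: thread A executes A3 (x = x - 2). Shared: x=-2 y=8. PCs: A@3 B@2 C@3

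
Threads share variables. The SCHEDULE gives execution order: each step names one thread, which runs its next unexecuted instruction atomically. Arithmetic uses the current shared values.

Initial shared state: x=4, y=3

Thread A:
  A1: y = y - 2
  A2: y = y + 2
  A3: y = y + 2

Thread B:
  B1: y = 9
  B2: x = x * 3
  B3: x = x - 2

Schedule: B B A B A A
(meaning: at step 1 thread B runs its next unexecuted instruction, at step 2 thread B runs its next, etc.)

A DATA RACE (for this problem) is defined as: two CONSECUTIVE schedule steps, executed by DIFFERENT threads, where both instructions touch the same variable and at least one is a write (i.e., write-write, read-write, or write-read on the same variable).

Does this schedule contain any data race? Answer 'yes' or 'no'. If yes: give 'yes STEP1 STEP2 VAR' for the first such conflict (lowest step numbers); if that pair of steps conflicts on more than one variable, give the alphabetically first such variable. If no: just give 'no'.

Answer: no

Derivation:
Steps 1,2: same thread (B). No race.
Steps 2,3: B(r=x,w=x) vs A(r=y,w=y). No conflict.
Steps 3,4: A(r=y,w=y) vs B(r=x,w=x). No conflict.
Steps 4,5: B(r=x,w=x) vs A(r=y,w=y). No conflict.
Steps 5,6: same thread (A). No race.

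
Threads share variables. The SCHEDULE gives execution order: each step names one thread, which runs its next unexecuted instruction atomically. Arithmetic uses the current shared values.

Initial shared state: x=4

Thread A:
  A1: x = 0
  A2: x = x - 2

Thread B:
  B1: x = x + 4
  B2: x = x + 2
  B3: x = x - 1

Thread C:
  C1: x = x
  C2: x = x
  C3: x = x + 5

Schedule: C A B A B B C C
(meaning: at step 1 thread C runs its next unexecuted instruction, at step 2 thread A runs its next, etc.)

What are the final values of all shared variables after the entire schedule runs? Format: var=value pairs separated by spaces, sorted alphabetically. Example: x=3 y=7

Answer: x=8

Derivation:
Step 1: thread C executes C1 (x = x). Shared: x=4. PCs: A@0 B@0 C@1
Step 2: thread A executes A1 (x = 0). Shared: x=0. PCs: A@1 B@0 C@1
Step 3: thread B executes B1 (x = x + 4). Shared: x=4. PCs: A@1 B@1 C@1
Step 4: thread A executes A2 (x = x - 2). Shared: x=2. PCs: A@2 B@1 C@1
Step 5: thread B executes B2 (x = x + 2). Shared: x=4. PCs: A@2 B@2 C@1
Step 6: thread B executes B3 (x = x - 1). Shared: x=3. PCs: A@2 B@3 C@1
Step 7: thread C executes C2 (x = x). Shared: x=3. PCs: A@2 B@3 C@2
Step 8: thread C executes C3 (x = x + 5). Shared: x=8. PCs: A@2 B@3 C@3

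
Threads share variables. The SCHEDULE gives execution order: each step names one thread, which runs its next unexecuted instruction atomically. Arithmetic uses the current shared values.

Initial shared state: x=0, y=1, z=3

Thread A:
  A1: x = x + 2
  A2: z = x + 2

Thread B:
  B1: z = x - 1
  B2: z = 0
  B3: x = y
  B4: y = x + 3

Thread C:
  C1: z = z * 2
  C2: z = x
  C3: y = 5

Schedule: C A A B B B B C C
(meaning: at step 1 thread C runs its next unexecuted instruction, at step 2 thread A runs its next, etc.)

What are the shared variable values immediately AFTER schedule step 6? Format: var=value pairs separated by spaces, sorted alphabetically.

Answer: x=1 y=1 z=0

Derivation:
Step 1: thread C executes C1 (z = z * 2). Shared: x=0 y=1 z=6. PCs: A@0 B@0 C@1
Step 2: thread A executes A1 (x = x + 2). Shared: x=2 y=1 z=6. PCs: A@1 B@0 C@1
Step 3: thread A executes A2 (z = x + 2). Shared: x=2 y=1 z=4. PCs: A@2 B@0 C@1
Step 4: thread B executes B1 (z = x - 1). Shared: x=2 y=1 z=1. PCs: A@2 B@1 C@1
Step 5: thread B executes B2 (z = 0). Shared: x=2 y=1 z=0. PCs: A@2 B@2 C@1
Step 6: thread B executes B3 (x = y). Shared: x=1 y=1 z=0. PCs: A@2 B@3 C@1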